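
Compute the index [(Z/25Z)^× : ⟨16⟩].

Since 16 ∈ (Z/25Z)^×, its order divides φ(25) = φ(5^2) = 5·(5−1) = 20 = 2^2 · 5.
Divisors of 20: 1, 2, 4, 5, 10, 20.
Test each divisor d:
16^1 ≡ 16 (mod 25)
16^2 ≡ 6 (mod 25)
16^4 ≡ 11 (mod 25)
16^5 ≡ 1 (mod 25) ✓
So ord_25(16) = 5, hence |⟨16⟩| = 5.
Index = |(Z/25Z)^×| / |⟨16⟩| = 20 / 5 = 4.

4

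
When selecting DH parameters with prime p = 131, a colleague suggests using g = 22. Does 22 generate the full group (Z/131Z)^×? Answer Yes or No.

φ(131) = 131 − 1 = 130 = 2 · 5 · 13.
Test 22^(130/q) mod 131 for each prime factor q of 130:
22^65 ≡ 130 (mod 131)  [q = 2: ≢ 1 ✓]
22^26 ≡ 58 (mod 131)  [q = 5: ≢ 1 ✓]
22^10 ≡ 80 (mod 131)  [q = 13: ≢ 1 ✓]
All checks pass, so 22 has order 130 and is a primitive root modulo 131.

Yes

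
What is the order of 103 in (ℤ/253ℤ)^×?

110

Since 103 ∈ (Z/253Z)^×, its order divides φ(253) = φ(11·23) = (11−1)·(23−1) = 10·22 = 220 = 2^2 · 5 · 11.
Divisors of 220: 1, 2, 4, 5, 10, 11, 20, 22, 44, 55, 110, 220.
Evaluate successive powers at the divisors of 220:
103^1 ≡ 103
103^2 ≡ 236
103^4 ≡ 36
103^5 ≡ 166
103^10 ≡ 232
103^11 ≡ 114
103^20 ≡ 188
103^22 ≡ 93
103^44 ≡ 47
103^55 ≡ 45
103^110 ≡ 1
Hence ord(103) = 110.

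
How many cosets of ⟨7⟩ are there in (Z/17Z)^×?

The order of 7 must divide φ(17) = 17 − 1 = 16 = 2^4.
Divisors of 16: 1, 2, 4, 8, 16.
Evaluate successive powers at the divisors of 16:
7^1 ≡ 7 (mod 17)
7^2 ≡ 15 (mod 17)
7^4 ≡ 4 (mod 17)
7^8 ≡ 16 (mod 17)
7^16 ≡ 1 (mod 17) ✓
So ord_17(7) = 16, hence |⟨7⟩| = 16.
The index is φ(17) / ord(7) = 16 / 16 = 1.

1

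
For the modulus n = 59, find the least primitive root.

2

φ(59) = 59 − 1 = 58 = 2 · 29.
Test candidates g = 2, 3, … against the prime factors q ∈ {2, 29} of φ(59): g is a generator iff g^(58/q) ≢ 1 for every such q.
g = 2: 2^29 ≡ 58; 2^2 ≡ 4 — none is 1, so 2 is a primitive root.
Hence the least primitive root of 59 is 2.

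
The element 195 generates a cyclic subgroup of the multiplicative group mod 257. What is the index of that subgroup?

2

The order of 195 must divide φ(257) = 257 − 1 = 256 = 2^8.
Divisors of 256: 1, 2, 4, 8, 16, 32, 64, 128, 256.
Evaluate successive powers at the divisors of 256:
195^1 ≡ 195 (mod 257)
195^2 ≡ 246 (mod 257)
195^4 ≡ 121 (mod 257)
195^8 ≡ 249 (mod 257)
195^16 ≡ 64 (mod 257)
195^32 ≡ 241 (mod 257)
195^64 ≡ 256 (mod 257)
195^128 ≡ 1 (mod 257) ✓
Thus |⟨195⟩| = ord(195) = 128.
The index is φ(257) / ord(195) = 256 / 128 = 2.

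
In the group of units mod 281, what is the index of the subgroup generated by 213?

14

The order of 213 must divide φ(281) = 281 − 1 = 280 = 2^3 · 5 · 7.
Divisors of 280: 1, 2, 4, 5, 7, 8, 10, 14, 20, 28, 35, 40, 56, 70, 140, 280.
Compute 213^d (mod 281) for the divisors d until we hit 1:
213^1 ≡ 213 (mod 281)
213^2 ≡ 128 (mod 281)
213^4 ≡ 86 (mod 281)
213^5 ≡ 53 (mod 281)
213^7 ≡ 40 (mod 281)
213^8 ≡ 90 (mod 281)
213^10 ≡ 280 (mod 281)
213^14 ≡ 195 (mod 281)
213^20 ≡ 1 (mod 281) ✓
So ord_281(213) = 20, hence |⟨213⟩| = 20.
Index = |(Z/281Z)^×| / |⟨213⟩| = 280 / 20 = 14.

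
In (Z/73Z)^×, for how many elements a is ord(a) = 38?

φ(73) = 73 − 1 = 72 = 2^3 · 3^2.
Since (Z/73Z)^× is cyclic of order 72, the number of elements of order d is φ(d) when d | 72 and 0 otherwise.
38 does not divide 72, so no element of (Z/73Z)^× has order 38.

0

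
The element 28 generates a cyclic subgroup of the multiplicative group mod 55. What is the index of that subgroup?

ord(28) | φ(55) = φ(5·11) = (5−1)·(11−1) = 4·10 = 40 = 2^3 · 5.
Divisors of 40: 1, 2, 4, 5, 8, 10, 20, 40.
Test each divisor d:
28^1 ≡ 28 (mod 55)
28^2 ≡ 14 (mod 55)
28^4 ≡ 31 (mod 55)
28^5 ≡ 43 (mod 55)
28^8 ≡ 26 (mod 55)
28^10 ≡ 34 (mod 55)
28^20 ≡ 1 (mod 55) ✓
The order of 28 is 20, so the subgroup it generates has 20 elements.
The index is φ(55) / ord(28) = 40 / 20 = 2.

2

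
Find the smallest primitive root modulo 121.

φ(121) = φ(11^2) = 11·(11−1) = 110 = 2 · 5 · 11.
Test candidates g = 2, 3, … against the prime factors q ∈ {2, 5, 11} of φ(121): g is a generator iff g^(110/q) ≢ 1 for every such q.
g = 2: 2^55 ≡ 120; 2^22 ≡ 81; 2^10 ≡ 56 — none is 1, so 2 is a primitive root.
So 2 is the smallest generator of (Z/121Z)^×.

2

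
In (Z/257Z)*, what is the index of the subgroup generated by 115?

The order of 115 must divide φ(257) = 257 − 1 = 256 = 2^8.
Divisors of 256: 1, 2, 4, 8, 16, 32, 64, 128, 256.
Check 115^d mod 257 for each divisor in increasing order:
115^1 ≡ 115
115^2 ≡ 118
115^4 ≡ 46
115^8 ≡ 60
115^16 ≡ 2
115^32 ≡ 4
115^64 ≡ 16
115^128 ≡ 256
115^256 ≡ 1
So ord_257(115) = 256, hence |⟨115⟩| = 256.
[(Z/257Z)^× : ⟨115⟩] = 256/256 = 1.

1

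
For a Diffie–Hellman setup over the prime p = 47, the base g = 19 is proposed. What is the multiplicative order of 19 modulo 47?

Since 19 ∈ (Z/47Z)^×, its order divides φ(47) = 47 − 1 = 46 = 2 · 23.
Divisors of 46: 1, 2, 23, 46.
Evaluate successive powers at the divisors of 46:
19^1 ≡ 19
19^2 ≡ 32
19^23 ≡ 46
19^46 ≡ 1
Hence ord(19) = 46.

46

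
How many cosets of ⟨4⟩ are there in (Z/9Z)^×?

2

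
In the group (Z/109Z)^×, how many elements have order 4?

2

φ(109) = 109 − 1 = 108 = 2^2 · 3^3.
Since (Z/109Z)^× is cyclic of order 108, the number of elements of order d is φ(d) when d | 108 and 0 otherwise.
4 = 2^2 divides 108, and φ(4) = 2.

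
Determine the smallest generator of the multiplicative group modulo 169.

φ(169) = φ(13^2) = 13·(13−1) = 156 = 2^2 · 3 · 13.
Test candidates g = 2, 3, … against the prime factors q ∈ {2, 3, 13} of φ(169): g is a generator iff g^(156/q) ≢ 1 for every such q.
g = 2: 2^78 ≡ 168; 2^52 ≡ 146; 2^12 ≡ 40 — none is 1, so 2 is a primitive root.
The smallest primitive root modulo 169 is 2.

2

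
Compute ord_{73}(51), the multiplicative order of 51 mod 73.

ord(51) | φ(73) = 73 − 1 = 72 = 2^3 · 3^2.
Divisors of 72: 1, 2, 3, 4, 6, 8, 9, 12, 18, 24, 36, 72.
Test each divisor d:
51^1 ≡ 51 (mod 73)
51^2 ≡ 46 (mod 73)
51^3 ≡ 10 (mod 73)
51^4 ≡ 72 (mod 73)
51^6 ≡ 27 (mod 73)
51^8 ≡ 1 (mod 73) ✓
Therefore the multiplicative order of 51 modulo 73 is 8.

8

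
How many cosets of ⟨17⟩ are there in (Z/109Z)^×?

3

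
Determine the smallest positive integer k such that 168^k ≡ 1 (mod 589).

By Lagrange's theorem, ord_589(168) divides φ(589) = φ(19·31) = (19−1)·(31−1) = 18·30 = 540 = 2^2 · 3^3 · 5.
Divisors of 540: 1, 2, 3, 4, 5, 6, 9, 10, 12, 15, 18, 20, 27, 30, 36, 45, 54, 60, 90, 108, 135, 180, 270, 540.
Check 168^d mod 589 for each divisor in increasing order:
168^1 ≡ 168
168^2 ≡ 541
168^3 ≡ 182
168^4 ≡ 537
168^5 ≡ 99
168^6 ≡ 140
168^9 ≡ 153
168^10 ≡ 377
168^12 ≡ 163
168^15 ≡ 216
168^18 ≡ 438
168^20 ≡ 180
168^27 ≡ 457
168^30 ≡ 125
168^36 ≡ 419
168^45 ≡ 495
168^54 ≡ 343
168^60 ≡ 311
168^90 ≡ 1
The smallest such exponent is 90, so the order of 168 is 90.

90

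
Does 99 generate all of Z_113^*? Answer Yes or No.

No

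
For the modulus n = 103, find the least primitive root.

5

φ(103) = 103 − 1 = 102 = 2 · 3 · 17.
Test candidates g = 2, 3, … against the prime factors q ∈ {2, 3, 17} of φ(103): g is a generator iff g^(102/q) ≢ 1 for every such q.
g = 2: 2^51 ≡ 1 — hits 1, so not a primitive root.
g = 3: 3^51 ≡ 102; 3^34 ≡ 1 — hits 1, so not a primitive root.
g = 4: 4^51 ≡ 1 — hits 1, so not a primitive root.
g = 5: 5^51 ≡ 102; 5^34 ≡ 56; 5^6 ≡ 72 — none is 1, so 5 is a primitive root.
So 5 is the smallest generator of (Z/103Z)^×.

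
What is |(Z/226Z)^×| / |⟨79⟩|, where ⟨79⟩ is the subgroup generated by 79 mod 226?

The order of 79 must divide φ(226) = φ(2)·φ(113) = 1·112 = 112 = 2^4 · 7.
Divisors of 112: 1, 2, 4, 7, 8, 14, 16, 28, 56, 112.
Check 79^d mod 226 for each divisor in increasing order:
79^1 ≡ 79
79^2 ≡ 139
79^4 ≡ 111
79^7 ≡ 73
79^8 ≡ 117
79^14 ≡ 131
79^16 ≡ 129
79^28 ≡ 211
79^56 ≡ 225
79^112 ≡ 1
The order of 79 is 112, so the subgroup it generates has 112 elements.
The index is φ(226) / ord(79) = 112 / 112 = 1.

1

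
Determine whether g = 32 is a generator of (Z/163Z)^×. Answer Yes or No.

φ(163) = 163 − 1 = 162 = 2 · 3^4.
32 is a primitive root mod 163 iff 32^(φ(163)/q) ≢ 1 for every prime q | φ(163), i.e. q ∈ {2, 3}.
32^81 ≡ 162 (mod 163)  [q = 2: ≢ 1 ✓]
32^54 ≡ 58 (mod 163)  [q = 3: ≢ 1 ✓]
Every test exponent gives a nontrivial residue, hence 32 generates the full group.

Yes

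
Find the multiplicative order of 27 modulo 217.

Since 27 ∈ (Z/217Z)^×, its order divides φ(217) = φ(7·31) = (7−1)·(31−1) = 6·30 = 180 = 2^2 · 3^2 · 5.
Divisors of 180: 1, 2, 3, 4, 5, 6, 9, 10, 12, 15, 18, 20, 30, 36, 45, 60, 90, 180.
Compute 27^d (mod 217) for the divisors d until we hit 1:
27^1 ≡ 27
27^2 ≡ 78
27^3 ≡ 153
27^4 ≡ 8
27^5 ≡ 216
27^6 ≡ 190
27^9 ≡ 209
27^10 ≡ 1
The smallest such exponent is 10, so the order of 27 is 10.

10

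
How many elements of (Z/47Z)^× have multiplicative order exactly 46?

22

φ(47) = 47 − 1 = 46 = 2 · 23.
In a cyclic group of order 46, there are φ(d) elements of order d for each divisor d of 46, and zero for non-divisors.
46 = 2 · 23 divides 46, and φ(46) = 22.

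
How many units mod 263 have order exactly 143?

0

φ(263) = 263 − 1 = 262 = 2 · 131.
In a cyclic group of order 262, there are φ(d) elements of order d for each divisor d of 262, and zero for non-divisors.
143 does not divide 262, so no element of (Z/263Z)^× has order 143.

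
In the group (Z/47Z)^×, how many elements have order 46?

φ(47) = 47 − 1 = 46 = 2 · 23.
(Z/47Z)^× is cyclic (|G| = 46); a cyclic group of order m has exactly φ(d) elements of each order d | m, and none otherwise.
46 = 2 · 23 divides 46, and φ(46) = 22.

22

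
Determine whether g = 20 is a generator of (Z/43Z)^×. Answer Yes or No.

φ(43) = 43 − 1 = 42 = 2 · 3 · 7.
Test 20^(42/q) mod 43 for each prime factor q of 42:
20^21 ≡ 42 (mod 43)  [q = 2: ≢ 1 ✓]
20^14 ≡ 36 (mod 43)  [q = 3: ≢ 1 ✓]
20^6 ≡ 4 (mod 43)  [q = 7: ≢ 1 ✓]
None equal 1, so ord_43(20) = 42: 20 is a primitive root.

Yes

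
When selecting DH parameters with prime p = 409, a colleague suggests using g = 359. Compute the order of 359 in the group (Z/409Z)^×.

204

Since 359 ∈ (Z/409Z)^×, its order divides φ(409) = 409 − 1 = 408 = 2^3 · 3 · 17.
Divisors of 408: 1, 2, 3, 4, 6, 8, 12, 17, 24, 34, 51, 68, 102, 136, 204, 408.
Check 359^d mod 409 for each divisor in increasing order:
359^1 ≡ 359 (mod 409)
359^2 ≡ 46 (mod 409)
359^3 ≡ 154 (mod 409)
359^4 ≡ 71 (mod 409)
359^6 ≡ 403 (mod 409)
359^8 ≡ 133 (mod 409)
359^12 ≡ 36 (mod 409)
359^17 ≡ 217 (mod 409)
359^24 ≡ 69 (mod 409)
359^34 ≡ 54 (mod 409)
359^51 ≡ 266 (mod 409)
359^68 ≡ 53 (mod 409)
359^102 ≡ 408 (mod 409)
359^136 ≡ 355 (mod 409)
359^204 ≡ 1 (mod 409) ✓
The smallest such exponent is 204, so the order of 359 is 204.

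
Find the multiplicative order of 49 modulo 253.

55

ord(49) | φ(253) = φ(11·23) = (11−1)·(23−1) = 10·22 = 220 = 2^2 · 5 · 11.
Divisors of 220: 1, 2, 4, 5, 10, 11, 20, 22, 44, 55, 110, 220.
Check 49^d mod 253 for each divisor in increasing order:
49^1 ≡ 49
49^2 ≡ 124
49^4 ≡ 196
49^5 ≡ 243
49^10 ≡ 100
49^11 ≡ 93
49^20 ≡ 133
49^22 ≡ 47
49^44 ≡ 185
49^55 ≡ 1
Therefore the multiplicative order of 49 modulo 253 is 55.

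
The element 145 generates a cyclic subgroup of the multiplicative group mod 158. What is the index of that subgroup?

1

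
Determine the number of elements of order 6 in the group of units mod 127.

φ(127) = 127 − 1 = 126 = 2 · 3^2 · 7.
(Z/127Z)^× is cyclic (|G| = 126); a cyclic group of order m has exactly φ(d) elements of each order d | m, and none otherwise.
6 = 2 · 3 divides 126, and φ(6) = 2.

2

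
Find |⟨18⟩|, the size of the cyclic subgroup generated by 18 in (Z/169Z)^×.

ord(18) | φ(169) = φ(13^2) = 13·(13−1) = 156 = 2^2 · 3 · 13.
Divisors of 156: 1, 2, 3, 4, 6, 12, 13, 26, 39, 52, 78, 156.
Evaluate successive powers at the divisors of 156:
18^1 ≡ 18 (mod 169)
18^2 ≡ 155 (mod 169)
18^3 ≡ 86 (mod 169)
18^4 ≡ 27 (mod 169)
18^6 ≡ 129 (mod 169)
18^12 ≡ 79 (mod 169)
18^13 ≡ 70 (mod 169)
18^26 ≡ 168 (mod 169)
18^39 ≡ 99 (mod 169)
18^52 ≡ 1 (mod 169) ✓
So ord_169(18) = 52.

52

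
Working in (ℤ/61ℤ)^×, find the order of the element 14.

The order of 14 must divide φ(61) = 61 − 1 = 60 = 2^2 · 3 · 5.
Divisors of 60: 1, 2, 3, 4, 5, 6, 10, 12, 15, 20, 30, 60.
Test each divisor d:
14^1 ≡ 14 (mod 61)
14^2 ≡ 13 (mod 61)
14^3 ≡ 60 (mod 61)
14^4 ≡ 47 (mod 61)
14^5 ≡ 48 (mod 61)
14^6 ≡ 1 (mod 61) ✓
Hence ord(14) = 6.

6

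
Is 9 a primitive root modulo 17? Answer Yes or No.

φ(17) = 17 − 1 = 16 = 2^4.
It suffices to check that the order of 9 is not a proper divisor of 16: compute 9^(16/q) for q ∈ {2}.
9^8 ≡ 1 (mod 17)  [q = 2: ≡ 1 ✗]
9^8 ≡ 1 shows ord(9) | 8, strictly less than φ(17); not a primitive root.

No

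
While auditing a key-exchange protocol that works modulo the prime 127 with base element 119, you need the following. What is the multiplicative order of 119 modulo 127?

14

ord(119) | φ(127) = 127 − 1 = 126 = 2 · 3^2 · 7.
Divisors of 126: 1, 2, 3, 6, 7, 9, 14, 18, 21, 42, 63, 126.
Compute 119^d (mod 127) for the divisors d until we hit 1:
119^1 ≡ 119 (mod 127)
119^2 ≡ 64 (mod 127)
119^3 ≡ 123 (mod 127)
119^6 ≡ 16 (mod 127)
119^7 ≡ 126 (mod 127)
119^9 ≡ 63 (mod 127)
119^14 ≡ 1 (mod 127) ✓
So ord_127(119) = 14.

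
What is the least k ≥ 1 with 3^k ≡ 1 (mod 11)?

ord(3) | φ(11) = 11 − 1 = 10 = 2 · 5.
Divisors of 10: 1, 2, 5, 10.
Check 3^d mod 11 for each divisor in increasing order:
3^1 ≡ 3 (mod 11)
3^2 ≡ 9 (mod 11)
3^5 ≡ 1 (mod 11) ✓
Therefore the multiplicative order of 3 modulo 11 is 5.

5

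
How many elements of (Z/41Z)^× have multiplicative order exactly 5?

4

φ(41) = 41 − 1 = 40 = 2^3 · 5.
(Z/41Z)^× is cyclic (|G| = 40); a cyclic group of order m has exactly φ(d) elements of each order d | m, and none otherwise.
5 | 40, and φ(5) = 5 − 1 = 4.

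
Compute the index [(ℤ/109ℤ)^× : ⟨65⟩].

The order of 65 must divide φ(109) = 109 − 1 = 108 = 2^2 · 3^3.
Divisors of 108: 1, 2, 3, 4, 6, 9, 12, 18, 27, 36, 54, 108.
Compute 65^d (mod 109) for the divisors d until we hit 1:
65^1 ≡ 65 (mod 109)
65^2 ≡ 83 (mod 109)
65^3 ≡ 54 (mod 109)
65^4 ≡ 22 (mod 109)
65^6 ≡ 82 (mod 109)
65^9 ≡ 68 (mod 109)
65^12 ≡ 75 (mod 109)
65^18 ≡ 46 (mod 109)
65^27 ≡ 76 (mod 109)
65^36 ≡ 45 (mod 109)
65^54 ≡ 108 (mod 109)
65^108 ≡ 1 (mod 109) ✓
Thus |⟨65⟩| = ord(65) = 108.
[(Z/109Z)^× : ⟨65⟩] = 108/108 = 1.

1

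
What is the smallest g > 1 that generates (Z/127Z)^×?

3

φ(127) = 127 − 1 = 126 = 2 · 3^2 · 7.
g is a primitive root iff g^(126/q) ≢ 1 (mod 127) for each prime q ∈ {2, 3, 7}.
g = 2: 2^63 ≡ 1 — hits 1, so not a primitive root.
g = 3: 3^63 ≡ 126; 3^42 ≡ 107; 3^18 ≡ 4 — none is 1, so 3 is a primitive root.
Hence the least primitive root of 127 is 3.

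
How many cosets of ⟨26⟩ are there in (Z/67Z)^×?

2

Since 26 ∈ (Z/67Z)^×, its order divides φ(67) = 67 − 1 = 66 = 2 · 3 · 11.
Divisors of 66: 1, 2, 3, 6, 11, 22, 33, 66.
Compute 26^d (mod 67) for the divisors d until we hit 1:
26^1 ≡ 26
26^2 ≡ 6
26^3 ≡ 22
26^6 ≡ 15
26^11 ≡ 37
26^22 ≡ 29
26^33 ≡ 1
So ord_67(26) = 33, hence |⟨26⟩| = 33.
The index is φ(67) / ord(26) = 66 / 33 = 2.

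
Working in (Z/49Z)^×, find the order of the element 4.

21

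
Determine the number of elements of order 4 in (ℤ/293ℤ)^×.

2

φ(293) = 293 − 1 = 292 = 2^2 · 73.
Since (Z/293Z)^× is cyclic of order 292, the number of elements of order d is φ(d) when d | 292 and 0 otherwise.
4 = 2^2 divides 292, and φ(4) = 2.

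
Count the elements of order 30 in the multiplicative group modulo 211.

φ(211) = 211 − 1 = 210 = 2 · 3 · 5 · 7.
(Z/211Z)^× is cyclic (|G| = 210); a cyclic group of order m has exactly φ(d) elements of each order d | m, and none otherwise.
30 = 2 · 3 · 5 divides 210, and φ(30) = 8.

8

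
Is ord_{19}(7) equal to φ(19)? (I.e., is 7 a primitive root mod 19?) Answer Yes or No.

φ(19) = 19 − 1 = 18 = 2 · 3^2.
An element g generates (Z/19Z)^× iff g^(18/q) ≢ 1 (mod 19) for each prime q ∈ {2, 3}.
7^9 ≡ 1 (mod 19)  [q = 2: ≡ 1 ✗]
7^6 ≡ 1 (mod 19)  [q = 3: ≡ 1 ✗]
7^9 ≡ 1 shows ord(7) | 9, strictly less than φ(19); not a primitive root.

No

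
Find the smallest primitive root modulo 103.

5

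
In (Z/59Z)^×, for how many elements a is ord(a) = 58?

φ(59) = 59 − 1 = 58 = 2 · 29.
Since (Z/59Z)^× is cyclic of order 58, the number of elements of order d is φ(d) when d | 58 and 0 otherwise.
58 = 2 · 29 divides 58, and φ(58) = 28.

28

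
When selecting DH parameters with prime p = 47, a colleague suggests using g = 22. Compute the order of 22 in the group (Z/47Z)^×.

46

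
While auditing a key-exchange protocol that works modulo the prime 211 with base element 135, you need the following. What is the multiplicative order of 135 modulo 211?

70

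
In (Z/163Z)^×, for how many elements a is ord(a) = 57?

φ(163) = 163 − 1 = 162 = 2 · 3^4.
(Z/163Z)^× is cyclic (|G| = 162); a cyclic group of order m has exactly φ(d) elements of each order d | m, and none otherwise.
Since 57 ∤ 162, the count is 0.

0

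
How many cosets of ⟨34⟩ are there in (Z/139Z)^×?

6

ord(34) | φ(139) = 139 − 1 = 138 = 2 · 3 · 23.
Divisors of 138: 1, 2, 3, 6, 23, 46, 69, 138.
Compute 34^d (mod 139) for the divisors d until we hit 1:
34^1 ≡ 34
34^2 ≡ 44
34^3 ≡ 106
34^6 ≡ 116
34^23 ≡ 1
So ord_139(34) = 23, hence |⟨34⟩| = 23.
[(Z/139Z)^× : ⟨34⟩] = 138/23 = 6.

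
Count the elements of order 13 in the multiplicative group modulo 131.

12

φ(131) = 131 − 1 = 130 = 2 · 5 · 13.
(Z/131Z)^× is cyclic (|G| = 130); a cyclic group of order m has exactly φ(d) elements of each order d | m, and none otherwise.
13 | 130, and φ(13) = 13 − 1 = 12.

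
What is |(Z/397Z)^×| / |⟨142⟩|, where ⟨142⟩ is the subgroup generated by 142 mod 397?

ord(142) | φ(397) = 397 − 1 = 396 = 2^2 · 3^2 · 11.
Divisors of 396: 1, 2, 3, 4, 6, 9, 11, 12, 18, 22, 33, 36, 44, 66, 99, 132, 198, 396.
Check 142^d mod 397 for each divisor in increasing order:
142^1 ≡ 142 (mod 397)
142^2 ≡ 314 (mod 397)
142^3 ≡ 124 (mod 397)
142^4 ≡ 140 (mod 397)
142^6 ≡ 290 (mod 397)
142^9 ≡ 230 (mod 397)
142^11 ≡ 363 (mod 397)
142^12 ≡ 333 (mod 397)
142^18 ≡ 99 (mod 397)
142^22 ≡ 362 (mod 397)
142^33 ≡ 396 (mod 397)
142^36 ≡ 273 (mod 397)
142^44 ≡ 34 (mod 397)
142^66 ≡ 1 (mod 397) ✓
So ord_397(142) = 66, hence |⟨142⟩| = 66.
Index = |(Z/397Z)^×| / |⟨142⟩| = 396 / 66 = 6.

6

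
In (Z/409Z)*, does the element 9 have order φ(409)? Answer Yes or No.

φ(409) = 409 − 1 = 408 = 2^3 · 3 · 17.
Test 9^(408/q) mod 409 for each prime factor q of 408:
9^204 ≡ 1 (mod 409)  [q = 2: ≡ 1 ✗]
9^136 ≡ 355 (mod 409)  [q = 3: ≢ 1 ✓]
9^24 ≡ 25 (mod 409)  [q = 17: ≢ 1 ✓]
Since 9^204 ≡ 1, the order of 9 divides 204 < 408, so 9 is not a primitive root.

No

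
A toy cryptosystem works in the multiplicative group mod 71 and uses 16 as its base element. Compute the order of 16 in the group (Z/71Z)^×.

35

By Lagrange's theorem, ord_71(16) divides φ(71) = 71 − 1 = 70 = 2 · 5 · 7.
Divisors of 70: 1, 2, 5, 7, 10, 14, 35, 70.
Check 16^d mod 71 for each divisor in increasing order:
16^1 ≡ 16 (mod 71)
16^2 ≡ 43 (mod 71)
16^5 ≡ 48 (mod 71)
16^7 ≡ 5 (mod 71)
16^10 ≡ 32 (mod 71)
16^14 ≡ 25 (mod 71)
16^35 ≡ 1 (mod 71) ✓
Therefore the multiplicative order of 16 modulo 71 is 35.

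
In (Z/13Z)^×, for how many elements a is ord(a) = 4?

2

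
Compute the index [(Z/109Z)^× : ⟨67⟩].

1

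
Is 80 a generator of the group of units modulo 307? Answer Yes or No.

Yes

φ(307) = 307 − 1 = 306 = 2 · 3^2 · 17.
It suffices to check that the order of 80 is not a proper divisor of 306: compute 80^(306/q) for q ∈ {2, 3, 17}.
80^153 ≡ 306 (mod 307)  [q = 2: ≢ 1 ✓]
80^102 ≡ 289 (mod 307)  [q = 3: ≢ 1 ✓]
80^18 ≡ 235 (mod 307)  [q = 17: ≢ 1 ✓]
All checks pass, so 80 has order 306 and is a primitive root modulo 307.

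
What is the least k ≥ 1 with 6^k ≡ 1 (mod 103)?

Since 6 ∈ (Z/103Z)^×, its order divides φ(103) = 103 − 1 = 102 = 2 · 3 · 17.
Divisors of 102: 1, 2, 3, 6, 17, 34, 51, 102.
Compute 6^d (mod 103) for the divisors d until we hit 1:
6^1 ≡ 6 (mod 103)
6^2 ≡ 36 (mod 103)
6^3 ≡ 10 (mod 103)
6^6 ≡ 100 (mod 103)
6^17 ≡ 47 (mod 103)
6^34 ≡ 46 (mod 103)
6^51 ≡ 102 (mod 103)
6^102 ≡ 1 (mod 103) ✓
Hence ord(6) = 102.

102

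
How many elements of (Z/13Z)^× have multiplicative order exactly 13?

φ(13) = 13 − 1 = 12 = 2^2 · 3.
(Z/13Z)^× is cyclic (|G| = 12); a cyclic group of order m has exactly φ(d) elements of each order d | m, and none otherwise.
Here 12 is not a multiple of 13, so there are no elements of order 13.

0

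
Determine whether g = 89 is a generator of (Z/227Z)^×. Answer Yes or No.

No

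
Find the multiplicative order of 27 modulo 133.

6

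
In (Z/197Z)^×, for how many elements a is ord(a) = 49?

42

φ(197) = 197 − 1 = 196 = 2^2 · 7^2.
In a cyclic group of order 196, there are φ(d) elements of order d for each divisor d of 196, and zero for non-divisors.
49 = 7^2 divides 196, and φ(49) = 42.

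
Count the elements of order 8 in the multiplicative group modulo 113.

φ(113) = 113 − 1 = 112 = 2^4 · 7.
(Z/113Z)^× is cyclic (|G| = 112); a cyclic group of order m has exactly φ(d) elements of each order d | m, and none otherwise.
8 = 2^3 divides 112, and φ(8) = 4.

4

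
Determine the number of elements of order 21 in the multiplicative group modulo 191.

0

φ(191) = 191 − 1 = 190 = 2 · 5 · 19.
In a cyclic group of order 190, there are φ(d) elements of order d for each divisor d of 190, and zero for non-divisors.
Since 21 ∤ 190, the count is 0.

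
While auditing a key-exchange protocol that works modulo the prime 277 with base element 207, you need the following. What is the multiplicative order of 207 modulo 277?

By Lagrange's theorem, ord_277(207) divides φ(277) = 277 − 1 = 276 = 2^2 · 3 · 23.
Divisors of 276: 1, 2, 3, 4, 6, 12, 23, 46, 69, 92, 138, 276.
Compute 207^d (mod 277) for the divisors d until we hit 1:
207^1 ≡ 207 (mod 277)
207^2 ≡ 191 (mod 277)
207^3 ≡ 203 (mod 277)
207^4 ≡ 194 (mod 277)
207^6 ≡ 213 (mod 277)
207^12 ≡ 218 (mod 277)
207^23 ≡ 160 (mod 277)
207^46 ≡ 116 (mod 277)
207^69 ≡ 1 (mod 277) ✓
Therefore the multiplicative order of 207 modulo 277 is 69.

69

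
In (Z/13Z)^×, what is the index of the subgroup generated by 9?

4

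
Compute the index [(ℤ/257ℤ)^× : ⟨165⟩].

Since 165 ∈ (Z/257Z)^×, its order divides φ(257) = 257 − 1 = 256 = 2^8.
Divisors of 256: 1, 2, 4, 8, 16, 32, 64, 128, 256.
Test each divisor d:
165^1 ≡ 165 (mod 257)
165^2 ≡ 240 (mod 257)
165^4 ≡ 32 (mod 257)
165^8 ≡ 253 (mod 257)
165^16 ≡ 16 (mod 257)
165^32 ≡ 256 (mod 257)
165^64 ≡ 1 (mod 257) ✓
The order of 165 is 64, so the subgroup it generates has 64 elements.
[(Z/257Z)^× : ⟨165⟩] = 256/64 = 4.

4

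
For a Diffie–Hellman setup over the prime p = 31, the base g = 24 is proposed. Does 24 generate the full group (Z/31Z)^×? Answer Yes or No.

Yes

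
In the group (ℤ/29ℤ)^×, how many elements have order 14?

φ(29) = 29 − 1 = 28 = 2^2 · 7.
Since (Z/29Z)^× is cyclic of order 28, the number of elements of order d is φ(d) when d | 28 and 0 otherwise.
14 = 2 · 7 divides 28, and φ(14) = 6.

6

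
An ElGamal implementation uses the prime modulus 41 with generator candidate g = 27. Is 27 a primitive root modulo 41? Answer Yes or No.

φ(41) = 41 − 1 = 40 = 2^3 · 5.
Test 27^(40/q) mod 41 for each prime factor q of 40:
27^20 ≡ 40 (mod 41)  [q = 2: ≢ 1 ✓]
27^8 ≡ 1 (mod 41)  [q = 5: ≡ 1 ✗]
27^8 ≡ 1 shows ord(27) | 8, strictly less than φ(41); not a primitive root.

No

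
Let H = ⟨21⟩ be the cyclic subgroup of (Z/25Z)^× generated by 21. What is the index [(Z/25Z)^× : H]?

By Lagrange's theorem, ord_25(21) divides φ(25) = φ(5^2) = 5·(5−1) = 20 = 2^2 · 5.
Divisors of 20: 1, 2, 4, 5, 10, 20.
Test each divisor d:
21^1 ≡ 21 (mod 25)
21^2 ≡ 16 (mod 25)
21^4 ≡ 6 (mod 25)
21^5 ≡ 1 (mod 25) ✓
So ord_25(21) = 5, hence |⟨21⟩| = 5.
[(Z/25Z)^× : ⟨21⟩] = 20/5 = 4.

4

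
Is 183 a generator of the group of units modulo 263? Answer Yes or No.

φ(263) = 263 − 1 = 262 = 2 · 131.
183 is a primitive root mod 263 iff 183^(φ(263)/q) ≢ 1 for every prime q | φ(263), i.e. q ∈ {2, 131}.
183^131 ≡ 1 (mod 263)  [q = 2: ≡ 1 ✗]
183^2 ≡ 88 (mod 263)  [q = 131: ≢ 1 ✓]
183^131 ≡ 1 shows ord(183) | 131, strictly less than φ(263); not a primitive root.

No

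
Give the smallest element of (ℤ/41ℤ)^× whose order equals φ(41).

φ(41) = 41 − 1 = 40 = 2^3 · 5.
Test candidates g = 2, 3, … against the prime factors q ∈ {2, 5} of φ(41): g is a generator iff g^(40/q) ≢ 1 for every such q.
g = 2: 2^20 ≡ 1 — hits 1, so not a primitive root.
g = 3: 3^20 ≡ 40; 3^8 ≡ 1 — hits 1, so not a primitive root.
g = 4: 4^20 ≡ 1 — hits 1, so not a primitive root.
g = 5: 5^20 ≡ 1 — hits 1, so not a primitive root.
g = 6: 6^20 ≡ 40; 6^8 ≡ 10 — none is 1, so 6 is a primitive root.
So 6 is the smallest generator of (Z/41Z)^×.

6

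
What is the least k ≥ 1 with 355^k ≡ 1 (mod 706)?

88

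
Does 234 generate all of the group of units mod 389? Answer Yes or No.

Yes

φ(389) = 389 − 1 = 388 = 2^2 · 97.
Test 234^(388/q) mod 389 for each prime factor q of 388:
234^194 ≡ 388 (mod 389)  [q = 2: ≢ 1 ✓]
234^4 ≡ 91 (mod 389)  [q = 97: ≢ 1 ✓]
All checks pass, so 234 has order 388 and is a primitive root modulo 389.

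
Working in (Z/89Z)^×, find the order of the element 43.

88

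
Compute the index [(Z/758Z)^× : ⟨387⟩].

By Lagrange's theorem, ord_758(387) divides φ(758) = φ(2)·φ(379) = 1·378 = 378 = 2 · 3^3 · 7.
Divisors of 378: 1, 2, 3, 6, 7, 9, 14, 18, 21, 27, 42, 54, 63, 126, 189, 378.
Evaluate successive powers at the divisors of 378:
387^1 ≡ 387 (mod 758)
387^2 ≡ 443 (mod 758)
387^3 ≡ 133 (mod 758)
387^6 ≡ 255 (mod 758)
387^7 ≡ 145 (mod 758)
387^9 ≡ 563 (mod 758)
387^14 ≡ 559 (mod 758)
387^18 ≡ 125 (mod 758)
387^21 ≡ 707 (mod 758)
387^27 ≡ 639 (mod 758)
387^42 ≡ 327 (mod 758)
387^54 ≡ 517 (mod 758)
387^63 ≡ 757 (mod 758)
387^126 ≡ 1 (mod 758) ✓
The order of 387 is 126, so the subgroup it generates has 126 elements.
[(Z/758Z)^× : ⟨387⟩] = 378/126 = 3.

3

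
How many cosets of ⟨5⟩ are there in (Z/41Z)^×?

2

The order of 5 must divide φ(41) = 41 − 1 = 40 = 2^3 · 5.
Divisors of 40: 1, 2, 4, 5, 8, 10, 20, 40.
Evaluate successive powers at the divisors of 40:
5^1 ≡ 5 (mod 41)
5^2 ≡ 25 (mod 41)
5^4 ≡ 10 (mod 41)
5^5 ≡ 9 (mod 41)
5^8 ≡ 18 (mod 41)
5^10 ≡ 40 (mod 41)
5^20 ≡ 1 (mod 41) ✓
Thus |⟨5⟩| = ord(5) = 20.
Index = |(Z/41Z)^×| / |⟨5⟩| = 40 / 20 = 2.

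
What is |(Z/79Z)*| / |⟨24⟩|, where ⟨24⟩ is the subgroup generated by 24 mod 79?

13

Since 24 ∈ (Z/79Z)^×, its order divides φ(79) = 79 − 1 = 78 = 2 · 3 · 13.
Divisors of 78: 1, 2, 3, 6, 13, 26, 39, 78.
Evaluate successive powers at the divisors of 78:
24^1 ≡ 24 (mod 79)
24^2 ≡ 23 (mod 79)
24^3 ≡ 78 (mod 79)
24^6 ≡ 1 (mod 79) ✓
The order of 24 is 6, so the subgroup it generates has 6 elements.
The index is φ(79) / ord(24) = 78 / 6 = 13.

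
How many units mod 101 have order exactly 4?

φ(101) = 101 − 1 = 100 = 2^2 · 5^2.
Since (Z/101Z)^× is cyclic of order 100, the number of elements of order d is φ(d) when d | 100 and 0 otherwise.
4 = 2^2 divides 100, and φ(4) = 2.

2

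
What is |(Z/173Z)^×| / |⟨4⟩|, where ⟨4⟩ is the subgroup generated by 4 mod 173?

2

The order of 4 must divide φ(173) = 173 − 1 = 172 = 2^2 · 43.
Divisors of 172: 1, 2, 4, 43, 86, 172.
Check 4^d mod 173 for each divisor in increasing order:
4^1 ≡ 4 (mod 173)
4^2 ≡ 16 (mod 173)
4^4 ≡ 83 (mod 173)
4^43 ≡ 172 (mod 173)
4^86 ≡ 1 (mod 173) ✓
Thus |⟨4⟩| = ord(4) = 86.
[(Z/173Z)^× : ⟨4⟩] = 172/86 = 2.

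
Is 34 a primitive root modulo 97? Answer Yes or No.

No

φ(97) = 97 − 1 = 96 = 2^5 · 3.
Test 34^(96/q) mod 97 for each prime factor q of 96:
34^48 ≡ 96 (mod 97)  [q = 2: ≢ 1 ✓]
34^32 ≡ 1 (mod 97)  [q = 3: ≡ 1 ✗]
34^32 ≡ 1 shows ord(34) | 32, strictly less than φ(97); not a primitive root.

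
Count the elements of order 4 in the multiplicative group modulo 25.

φ(25) = φ(5^2) = 5·(5−1) = 20 = 2^2 · 5.
In a cyclic group of order 20, there are φ(d) elements of order d for each divisor d of 20, and zero for non-divisors.
4 = 2^2 divides 20, and φ(4) = 2.

2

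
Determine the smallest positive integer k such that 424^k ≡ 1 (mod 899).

420

ord(424) | φ(899) = φ(29·31) = (29−1)·(31−1) = 28·30 = 840 = 2^3 · 3 · 5 · 7.
Divisors of 840: 1, 2, 3, 4, 5, 6, 7, 8, 10, 12, 14, 15, 20, 21, 24, 28, 30, 35, 40, 42, 56, 60, 70, 84, 105, 120, 140, 168, 210, 280, 420, 840.
Check 424^d mod 899 for each divisor in increasing order:
424^1 ≡ 424
424^2 ≡ 875
424^3 ≡ 612
424^4 ≡ 576
424^5 ≡ 595
424^6 ≡ 560
424^7 ≡ 104
424^8 ≡ 45
424^10 ≡ 718
424^12 ≡ 748
424^14 ≡ 28
424^15 ≡ 185
424^20 ≡ 397
424^21 ≡ 215
424^24 ≡ 326
424^28 ≡ 784
424^30 ≡ 63
424^35 ≡ 626
424^40 ≡ 284
424^42 ≡ 376
424^56 ≡ 639
424^60 ≡ 373
424^70 ≡ 811
424^84 ≡ 233
424^105 ≡ 650
424^120 ≡ 683
424^140 ≡ 552
424^168 ≡ 349
424^210 ≡ 869
424^280 ≡ 842
424^420 ≡ 1
The smallest such exponent is 420, so the order of 424 is 420.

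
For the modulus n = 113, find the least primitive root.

φ(113) = 113 − 1 = 112 = 2^4 · 7.
g is a primitive root iff g^(112/q) ≢ 1 (mod 113) for each prime q ∈ {2, 7}.
g = 2: 2^56 ≡ 1 — hits 1, so not a primitive root.
g = 3: 3^56 ≡ 112; 3^16 ≡ 49 — none is 1, so 3 is a primitive root.
Hence the least primitive root of 113 is 3.

3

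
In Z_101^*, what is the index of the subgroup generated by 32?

5

The order of 32 must divide φ(101) = 101 − 1 = 100 = 2^2 · 5^2.
Divisors of 100: 1, 2, 4, 5, 10, 20, 25, 50, 100.
Check 32^d mod 101 for each divisor in increasing order:
32^1 ≡ 32 (mod 101)
32^2 ≡ 14 (mod 101)
32^4 ≡ 95 (mod 101)
32^5 ≡ 10 (mod 101)
32^10 ≡ 100 (mod 101)
32^20 ≡ 1 (mod 101) ✓
So ord_101(32) = 20, hence |⟨32⟩| = 20.
[(Z/101Z)^× : ⟨32⟩] = 100/20 = 5.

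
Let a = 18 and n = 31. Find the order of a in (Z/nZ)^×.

15

Since 18 ∈ (Z/31Z)^×, its order divides φ(31) = 31 − 1 = 30 = 2 · 3 · 5.
Divisors of 30: 1, 2, 3, 5, 6, 10, 15, 30.
Compute 18^d (mod 31) for the divisors d until we hit 1:
18^1 ≡ 18 (mod 31)
18^2 ≡ 14 (mod 31)
18^3 ≡ 4 (mod 31)
18^5 ≡ 25 (mod 31)
18^6 ≡ 16 (mod 31)
18^10 ≡ 5 (mod 31)
18^15 ≡ 1 (mod 31) ✓
So ord_31(18) = 15.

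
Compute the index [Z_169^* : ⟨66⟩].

12

Since 66 ∈ (Z/169Z)^×, its order divides φ(169) = φ(13^2) = 13·(13−1) = 156 = 2^2 · 3 · 13.
Divisors of 156: 1, 2, 3, 4, 6, 12, 13, 26, 39, 52, 78, 156.
Evaluate successive powers at the divisors of 156:
66^1 ≡ 66 (mod 169)
66^2 ≡ 131 (mod 169)
66^3 ≡ 27 (mod 169)
66^4 ≡ 92 (mod 169)
66^6 ≡ 53 (mod 169)
66^12 ≡ 105 (mod 169)
66^13 ≡ 1 (mod 169) ✓
Thus |⟨66⟩| = ord(66) = 13.
The index is φ(169) / ord(66) = 156 / 13 = 12.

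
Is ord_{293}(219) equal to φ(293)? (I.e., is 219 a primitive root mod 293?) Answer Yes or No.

φ(293) = 293 − 1 = 292 = 2^2 · 73.
219 is a primitive root mod 293 iff 219^(φ(293)/q) ≢ 1 for every prime q | φ(293), i.e. q ∈ {2, 73}.
219^146 ≡ 292 (mod 293)  [q = 2: ≢ 1 ✓]
219^4 ≡ 77 (mod 293)  [q = 73: ≢ 1 ✓]
Every test exponent gives a nontrivial residue, hence 219 generates the full group.

Yes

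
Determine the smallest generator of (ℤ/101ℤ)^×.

2

φ(101) = 101 − 1 = 100 = 2^2 · 5^2.
g is a primitive root iff g^(100/q) ≢ 1 (mod 101) for each prime q ∈ {2, 5}.
g = 2: 2^50 ≡ 100; 2^20 ≡ 95 — none is 1, so 2 is a primitive root.
So 2 is the smallest generator of (Z/101Z)^×.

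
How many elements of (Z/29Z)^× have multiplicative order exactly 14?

6

φ(29) = 29 − 1 = 28 = 2^2 · 7.
(Z/29Z)^× is cyclic (|G| = 28); a cyclic group of order m has exactly φ(d) elements of each order d | m, and none otherwise.
14 = 2 · 7 divides 28, and φ(14) = 6.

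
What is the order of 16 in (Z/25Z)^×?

5

Since 16 ∈ (Z/25Z)^×, its order divides φ(25) = φ(5^2) = 5·(5−1) = 20 = 2^2 · 5.
Divisors of 20: 1, 2, 4, 5, 10, 20.
Test each divisor d:
16^1 ≡ 16
16^2 ≡ 6
16^4 ≡ 11
16^5 ≡ 1
Hence ord(16) = 5.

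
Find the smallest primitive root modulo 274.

3

φ(274) = φ(2)·φ(137) = 1·136 = 136 = 2^3 · 17.
Test candidates g = 2, 3, … against the prime factors q ∈ {2, 17} of φ(274): g is a generator iff g^(136/q) ≢ 1 for every such q.
g = 2: gcd(2, 274) = 2 > 1, not a unit — skip.
g = 3: 3^68 ≡ 273; 3^8 ≡ 259 — none is 1, so 3 is a primitive root.
The smallest primitive root modulo 274 is 3.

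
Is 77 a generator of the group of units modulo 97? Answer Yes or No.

No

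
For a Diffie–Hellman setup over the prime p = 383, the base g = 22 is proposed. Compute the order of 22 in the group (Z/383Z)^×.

382

The order of 22 must divide φ(383) = 383 − 1 = 382 = 2 · 191.
Divisors of 382: 1, 2, 191, 382.
Evaluate successive powers at the divisors of 382:
22^1 ≡ 22 (mod 383)
22^2 ≡ 101 (mod 383)
22^191 ≡ 382 (mod 383)
22^382 ≡ 1 (mod 383) ✓
Hence ord(22) = 382.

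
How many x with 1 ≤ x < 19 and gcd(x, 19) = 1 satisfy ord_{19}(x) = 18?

6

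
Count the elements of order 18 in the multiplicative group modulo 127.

6

φ(127) = 127 − 1 = 126 = 2 · 3^2 · 7.
(Z/127Z)^× is cyclic (|G| = 126); a cyclic group of order m has exactly φ(d) elements of each order d | m, and none otherwise.
18 = 2 · 3^2 divides 126, and φ(18) = 6.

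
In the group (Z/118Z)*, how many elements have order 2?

1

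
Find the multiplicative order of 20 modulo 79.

39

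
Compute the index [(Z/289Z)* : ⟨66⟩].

ord(66) | φ(289) = φ(17^2) = 17·(17−1) = 272 = 2^4 · 17.
Divisors of 272: 1, 2, 4, 8, 16, 17, 34, 68, 136, 272.
Check 66^d mod 289 for each divisor in increasing order:
66^1 ≡ 66 (mod 289)
66^2 ≡ 21 (mod 289)
66^4 ≡ 152 (mod 289)
66^8 ≡ 273 (mod 289)
66^16 ≡ 256 (mod 289)
66^17 ≡ 134 (mod 289)
66^34 ≡ 38 (mod 289)
66^68 ≡ 288 (mod 289)
66^136 ≡ 1 (mod 289) ✓
The order of 66 is 136, so the subgroup it generates has 136 elements.
[(Z/289Z)^× : ⟨66⟩] = 272/136 = 2.

2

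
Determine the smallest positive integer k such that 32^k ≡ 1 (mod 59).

By Lagrange's theorem, ord_59(32) divides φ(59) = 59 − 1 = 58 = 2 · 29.
Divisors of 58: 1, 2, 29, 58.
Check 32^d mod 59 for each divisor in increasing order:
32^1 ≡ 32
32^2 ≡ 21
32^29 ≡ 58
32^58 ≡ 1
Hence ord(32) = 58.

58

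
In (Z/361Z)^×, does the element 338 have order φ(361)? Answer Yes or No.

φ(361) = φ(19^2) = 19·(19−1) = 342 = 2 · 3^2 · 19.
Test 338^(342/q) mod 361 for each prime factor q of 342:
338^171 ≡ 360 (mod 361)  [q = 2: ≢ 1 ✓]
338^114 ≡ 68 (mod 361)  [q = 3: ≢ 1 ✓]
338^18 ≡ 20 (mod 361)  [q = 19: ≢ 1 ✓]
All checks pass, so 338 has order 342 and is a primitive root modulo 361.

Yes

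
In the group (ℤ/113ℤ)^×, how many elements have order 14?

6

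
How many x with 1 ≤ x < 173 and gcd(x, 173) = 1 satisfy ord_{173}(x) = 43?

42

φ(173) = 173 − 1 = 172 = 2^2 · 43.
Since (Z/173Z)^× is cyclic of order 172, the number of elements of order d is φ(d) when d | 172 and 0 otherwise.
43 | 172, and φ(43) = 43 − 1 = 42.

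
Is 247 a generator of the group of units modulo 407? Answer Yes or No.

No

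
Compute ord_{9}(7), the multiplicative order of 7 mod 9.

3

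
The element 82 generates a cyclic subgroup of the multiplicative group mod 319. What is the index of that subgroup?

ord(82) | φ(319) = φ(11·29) = (11−1)·(29−1) = 10·28 = 280 = 2^3 · 5 · 7.
Divisors of 280: 1, 2, 4, 5, 7, 8, 10, 14, 20, 28, 35, 40, 56, 70, 140, 280.
Check 82^d mod 319 for each divisor in increasing order:
82^1 ≡ 82
82^2 ≡ 25
82^4 ≡ 306
82^5 ≡ 210
82^7 ≡ 146
82^8 ≡ 169
82^10 ≡ 78
82^14 ≡ 262
82^20 ≡ 23
82^28 ≡ 59
82^35 ≡ 1
The order of 82 is 35, so the subgroup it generates has 35 elements.
[(Z/319Z)^× : ⟨82⟩] = 280/35 = 8.

8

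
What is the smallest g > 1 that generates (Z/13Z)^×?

2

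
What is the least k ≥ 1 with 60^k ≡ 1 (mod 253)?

The order of 60 must divide φ(253) = φ(11·23) = (11−1)·(23−1) = 10·22 = 220 = 2^2 · 5 · 11.
Divisors of 220: 1, 2, 4, 5, 10, 11, 20, 22, 44, 55, 110, 220.
Evaluate successive powers at the divisors of 220:
60^1 ≡ 60 (mod 253)
60^2 ≡ 58 (mod 253)
60^4 ≡ 75 (mod 253)
60^5 ≡ 199 (mod 253)
60^10 ≡ 133 (mod 253)
60^11 ≡ 137 (mod 253)
60^20 ≡ 232 (mod 253)
60^22 ≡ 47 (mod 253)
60^44 ≡ 185 (mod 253)
60^55 ≡ 45 (mod 253)
60^110 ≡ 1 (mod 253) ✓
So ord_253(60) = 110.

110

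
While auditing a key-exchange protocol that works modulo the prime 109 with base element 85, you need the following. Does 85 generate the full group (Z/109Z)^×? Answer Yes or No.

Yes

φ(109) = 109 − 1 = 108 = 2^2 · 3^3.
Test 85^(108/q) mod 109 for each prime factor q of 108:
85^54 ≡ 108 (mod 109)  [q = 2: ≢ 1 ✓]
85^36 ≡ 63 (mod 109)  [q = 3: ≢ 1 ✓]
Every test exponent gives a nontrivial residue, hence 85 generates the full group.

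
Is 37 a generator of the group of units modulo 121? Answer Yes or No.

No

φ(121) = φ(11^2) = 11·(11−1) = 110 = 2 · 5 · 11.
An element g generates (Z/121Z)^× iff g^(110/q) ≢ 1 (mod 121) for each prime q ∈ {2, 5, 11}.
37^55 ≡ 1 (mod 121)  [q = 2: ≡ 1 ✗]
37^22 ≡ 27 (mod 121)  [q = 5: ≢ 1 ✓]
37^10 ≡ 12 (mod 121)  [q = 11: ≢ 1 ✓]
37^55 ≡ 1 shows ord(37) | 55, strictly less than φ(121); not a primitive root.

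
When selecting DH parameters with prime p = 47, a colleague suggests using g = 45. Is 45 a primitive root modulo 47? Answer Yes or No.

φ(47) = 47 − 1 = 46 = 2 · 23.
45 is a primitive root mod 47 iff 45^(φ(47)/q) ≢ 1 for every prime q | φ(47), i.e. q ∈ {2, 23}.
45^23 ≡ 46 (mod 47)  [q = 2: ≢ 1 ✓]
45^2 ≡ 4 (mod 47)  [q = 23: ≢ 1 ✓]
None equal 1, so ord_47(45) = 46: 45 is a primitive root.

Yes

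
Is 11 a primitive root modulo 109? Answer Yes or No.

Yes

φ(109) = 109 − 1 = 108 = 2^2 · 3^3.
It suffices to check that the order of 11 is not a proper divisor of 108: compute 11^(108/q) for q ∈ {2, 3}.
11^54 ≡ 108 (mod 109)  [q = 2: ≢ 1 ✓]
11^36 ≡ 45 (mod 109)  [q = 3: ≢ 1 ✓]
Every test exponent gives a nontrivial residue, hence 11 generates the full group.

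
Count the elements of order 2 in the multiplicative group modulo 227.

φ(227) = 227 − 1 = 226 = 2 · 113.
(Z/227Z)^× is cyclic (|G| = 226); a cyclic group of order m has exactly φ(d) elements of each order d | m, and none otherwise.
2 | 226, and φ(2) = 2 − 1 = 1.

1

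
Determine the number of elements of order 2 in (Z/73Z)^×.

1

φ(73) = 73 − 1 = 72 = 2^3 · 3^2.
In a cyclic group of order 72, there are φ(d) elements of order d for each divisor d of 72, and zero for non-divisors.
2 | 72, and φ(2) = 2 − 1 = 1.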